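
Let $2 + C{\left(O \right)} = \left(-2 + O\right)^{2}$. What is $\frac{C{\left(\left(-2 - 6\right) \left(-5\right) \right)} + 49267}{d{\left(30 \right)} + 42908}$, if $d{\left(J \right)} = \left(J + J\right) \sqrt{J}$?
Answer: $\frac{543955443}{460247116} - \frac{760635 \sqrt{30}}{460247116} \approx 1.1728$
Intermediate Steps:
$C{\left(O \right)} = -2 + \left(-2 + O\right)^{2}$
$d{\left(J \right)} = 2 J^{\frac{3}{2}}$ ($d{\left(J \right)} = 2 J \sqrt{J} = 2 J^{\frac{3}{2}}$)
$\frac{C{\left(\left(-2 - 6\right) \left(-5\right) \right)} + 49267}{d{\left(30 \right)} + 42908} = \frac{\left(-2 + \left(-2 + \left(-2 - 6\right) \left(-5\right)\right)^{2}\right) + 49267}{2 \cdot 30^{\frac{3}{2}} + 42908} = \frac{\left(-2 + \left(-2 - -40\right)^{2}\right) + 49267}{2 \cdot 30 \sqrt{30} + 42908} = \frac{\left(-2 + \left(-2 + 40\right)^{2}\right) + 49267}{60 \sqrt{30} + 42908} = \frac{\left(-2 + 38^{2}\right) + 49267}{42908 + 60 \sqrt{30}} = \frac{\left(-2 + 1444\right) + 49267}{42908 + 60 \sqrt{30}} = \frac{1442 + 49267}{42908 + 60 \sqrt{30}} = \frac{50709}{42908 + 60 \sqrt{30}}$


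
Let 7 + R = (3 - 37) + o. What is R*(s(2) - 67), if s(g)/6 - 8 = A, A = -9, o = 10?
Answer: 2263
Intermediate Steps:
R = -31 (R = -7 + ((3 - 37) + 10) = -7 + (-34 + 10) = -7 - 24 = -31)
s(g) = -6 (s(g) = 48 + 6*(-9) = 48 - 54 = -6)
R*(s(2) - 67) = -31*(-6 - 67) = -31*(-73) = 2263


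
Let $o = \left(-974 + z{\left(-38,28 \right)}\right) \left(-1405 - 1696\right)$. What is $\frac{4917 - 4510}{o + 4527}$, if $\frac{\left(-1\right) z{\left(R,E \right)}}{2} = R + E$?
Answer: $\frac{407}{2962881} \approx 0.00013737$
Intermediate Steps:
$z{\left(R,E \right)} = - 2 E - 2 R$ ($z{\left(R,E \right)} = - 2 \left(R + E\right) = - 2 \left(E + R\right) = - 2 E - 2 R$)
$o = 2958354$ ($o = \left(-974 - -20\right) \left(-1405 - 1696\right) = \left(-974 + \left(-56 + 76\right)\right) \left(-3101\right) = \left(-974 + 20\right) \left(-3101\right) = \left(-954\right) \left(-3101\right) = 2958354$)
$\frac{4917 - 4510}{o + 4527} = \frac{4917 - 4510}{2958354 + 4527} = \frac{407}{2962881}$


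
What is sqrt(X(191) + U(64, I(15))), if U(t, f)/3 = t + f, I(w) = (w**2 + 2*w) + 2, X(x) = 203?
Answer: sqrt(1166) ≈ 34.147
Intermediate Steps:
I(w) = 2 + w**2 + 2*w
U(t, f) = 3*f + 3*t (U(t, f) = 3*(t + f) = 3*(f + t) = 3*f + 3*t)
sqrt(X(191) + U(64, I(15))) = sqrt(203 + (3*(2 + 15**2 + 2*15) + 3*64)) = sqrt(203 + (3*(2 + 225 + 30) + 192)) = sqrt(203 + (3*257 + 192)) = sqrt(203 + (771 + 192)) = sqrt(203 + 963) = sqrt(1166)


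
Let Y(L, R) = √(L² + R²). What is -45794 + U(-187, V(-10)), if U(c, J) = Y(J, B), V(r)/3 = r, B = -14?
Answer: -45794 + 2*√274 ≈ -45761.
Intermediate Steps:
V(r) = 3*r
U(c, J) = √(196 + J²) (U(c, J) = √(J² + (-14)²) = √(J² + 196) = √(196 + J²))
-45794 + U(-187, V(-10)) = -45794 + √(196 + (3*(-10))²) = -45794 + √(196 + (-30)²) = -45794 + √(196 + 900) = -45794 + √1096 = -45794 + 2*√274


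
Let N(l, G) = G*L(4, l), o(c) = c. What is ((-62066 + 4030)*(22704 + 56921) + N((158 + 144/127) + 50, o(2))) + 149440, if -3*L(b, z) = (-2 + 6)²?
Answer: -13862901212/3 ≈ -4.6210e+9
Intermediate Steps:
L(b, z) = -16/3 (L(b, z) = -(-2 + 6)²/3 = -⅓*4² = -⅓*16 = -16/3)
N(l, G) = -16*G/3 (N(l, G) = G*(-16/3) = -16*G/3)
((-62066 + 4030)*(22704 + 56921) + N((158 + 144/127) + 50, o(2))) + 149440 = ((-62066 + 4030)*(22704 + 56921) - 16/3*2) + 149440 = (-58036*79625 - 32/3) + 149440 = (-4621116500 - 32/3) + 149440 = -13863349532/3 + 149440 = -13862901212/3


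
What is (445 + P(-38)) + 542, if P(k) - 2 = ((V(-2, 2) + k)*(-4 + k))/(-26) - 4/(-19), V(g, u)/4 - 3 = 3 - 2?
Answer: 235557/247 ≈ 953.67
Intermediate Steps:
V(g, u) = 16 (V(g, u) = 12 + 4*(3 - 2) = 12 + 4*1 = 12 + 4 = 16)
P(k) = 42/19 - (-4 + k)*(16 + k)/26 (P(k) = 2 + (((16 + k)*(-4 + k))/(-26) - 4/(-19)) = 2 + (((-4 + k)*(16 + k))*(-1/26) - 4*(-1/19)) = 2 + (-(-4 + k)*(16 + k)/26 + 4/19) = 2 + (4/19 - (-4 + k)*(16 + k)/26) = 42/19 - (-4 + k)*(16 + k)/26)
(445 + P(-38)) + 542 = (445 + (1154/247 - 6/13*(-38) - 1/26*(-38)²)) + 542 = (445 + (1154/247 + 228/13 - 1/26*1444)) + 542 = (445 + (1154/247 + 228/13 - 722/13)) + 542 = (445 - 8232/247) + 542 = 101683/247 + 542 = 235557/247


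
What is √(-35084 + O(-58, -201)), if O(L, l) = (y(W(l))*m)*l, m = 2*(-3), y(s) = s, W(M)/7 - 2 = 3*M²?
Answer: 7*√20881174 ≈ 31987.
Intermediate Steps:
W(M) = 14 + 21*M² (W(M) = 14 + 7*(3*M²) = 14 + 21*M²)
m = -6
O(L, l) = l*(-84 - 126*l²) (O(L, l) = ((14 + 21*l²)*(-6))*l = (-84 - 126*l²)*l = l*(-84 - 126*l²))
√(-35084 + O(-58, -201)) = √(-35084 + (-126*(-201)³ - 84*(-201))) = √(-35084 + (-126*(-8120601) + 16884)) = √(-35084 + (1023195726 + 16884)) = √(-35084 + 1023212610) = √1023177526 = 7*√20881174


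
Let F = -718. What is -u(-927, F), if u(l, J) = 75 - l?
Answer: -1002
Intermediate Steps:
-u(-927, F) = -(75 - 1*(-927)) = -(75 + 927) = -1*1002 = -1002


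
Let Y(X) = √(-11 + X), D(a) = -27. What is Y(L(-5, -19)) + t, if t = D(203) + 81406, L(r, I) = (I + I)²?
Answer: 81379 + √1433 ≈ 81417.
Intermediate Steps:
L(r, I) = 4*I² (L(r, I) = (2*I)² = 4*I²)
t = 81379 (t = -27 + 81406 = 81379)
Y(L(-5, -19)) + t = √(-11 + 4*(-19)²) + 81379 = √(-11 + 4*361) + 81379 = √(-11 + 1444) + 81379 = √1433 + 81379 = 81379 + √1433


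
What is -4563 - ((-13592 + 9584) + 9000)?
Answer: -9555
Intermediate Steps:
-4563 - ((-13592 + 9584) + 9000) = -4563 - (-4008 + 9000) = -4563 - 1*4992 = -4563 - 4992 = -9555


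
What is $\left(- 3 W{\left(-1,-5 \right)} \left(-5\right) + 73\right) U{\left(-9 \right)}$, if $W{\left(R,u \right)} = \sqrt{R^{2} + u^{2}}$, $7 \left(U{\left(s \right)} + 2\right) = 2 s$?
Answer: $- \frac{2336}{7} - \frac{480 \sqrt{26}}{7} \approx -683.36$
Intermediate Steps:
$U{\left(s \right)} = -2 + \frac{2 s}{7}$
$\left(- 3 W{\left(-1,-5 \right)} \left(-5\right) + 73\right) U{\left(-9 \right)} = \left(- 3 \sqrt{\left(-1\right)^{2} + \left(-5\right)^{2}} \left(-5\right) + 73\right) \left(-2 + \frac{2}{7} \left(-9\right)\right) = \left(- 3 \sqrt{1 + 25} \left(-5\right) + 73\right) \left(-2 - \frac{18}{7}\right) = \left(- 3 \sqrt{26} \left(-5\right) + 73\right) \left(- \frac{32}{7}\right) = \left(15 \sqrt{26} + 73\right) \left(- \frac{32}{7}\right) = \left(73 + 15 \sqrt{26}\right) \left(- \frac{32}{7}\right) = - \frac{2336}{7} - \frac{480 \sqrt{26}}{7}$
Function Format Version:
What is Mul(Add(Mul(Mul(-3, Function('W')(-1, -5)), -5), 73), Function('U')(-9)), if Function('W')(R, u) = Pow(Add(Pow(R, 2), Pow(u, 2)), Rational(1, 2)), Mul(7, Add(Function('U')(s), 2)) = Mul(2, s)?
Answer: Add(Rational(-2336, 7), Mul(Rational(-480, 7), Pow(26, Rational(1, 2)))) ≈ -683.36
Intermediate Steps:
Function('U')(s) = Add(-2, Mul(Rational(2, 7), s)) (Function('U')(s) = Add(-2, Mul(Rational(1, 7), Mul(2, s))) = Add(-2, Mul(Rational(2, 7), s)))
Mul(Add(Mul(Mul(-3, Function('W')(-1, -5)), -5), 73), Function('U')(-9)) = Mul(Add(Mul(Mul(-3, Pow(Add(Pow(-1, 2), Pow(-5, 2)), Rational(1, 2))), -5), 73), Add(-2, Mul(Rational(2, 7), -9))) = Mul(Add(Mul(Mul(-3, Pow(Add(1, 25), Rational(1, 2))), -5), 73), Add(-2, Rational(-18, 7))) = Mul(Add(Mul(Mul(-3, Pow(26, Rational(1, 2))), -5), 73), Rational(-32, 7)) = Mul(Add(Mul(15, Pow(26, Rational(1, 2))), 73), Rational(-32, 7)) = Mul(Add(73, Mul(15, Pow(26, Rational(1, 2)))), Rational(-32, 7)) = Add(Rational(-2336, 7), Mul(Rational(-480, 7), Pow(26, Rational(1, 2))))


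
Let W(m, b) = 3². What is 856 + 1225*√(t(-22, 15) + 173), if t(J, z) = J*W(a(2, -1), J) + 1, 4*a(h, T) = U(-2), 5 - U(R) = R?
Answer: 856 + 2450*I*√6 ≈ 856.0 + 6001.3*I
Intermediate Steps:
U(R) = 5 - R
a(h, T) = 7/4 (a(h, T) = (5 - 1*(-2))/4 = (5 + 2)/4 = (¼)*7 = 7/4)
W(m, b) = 9
t(J, z) = 1 + 9*J (t(J, z) = J*9 + 1 = 9*J + 1 = 1 + 9*J)
856 + 1225*√(t(-22, 15) + 173) = 856 + 1225*√((1 + 9*(-22)) + 173) = 856 + 1225*√((1 - 198) + 173) = 856 + 1225*√(-197 + 173) = 856 + 1225*√(-24) = 856 + 1225*(2*I*√6) = 856 + 2450*I*√6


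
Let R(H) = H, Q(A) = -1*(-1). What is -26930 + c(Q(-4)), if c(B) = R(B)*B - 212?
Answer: -27141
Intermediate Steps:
Q(A) = 1
c(B) = -212 + B² (c(B) = B*B - 212 = B² - 212 = -212 + B²)
-26930 + c(Q(-4)) = -26930 + (-212 + 1²) = -26930 + (-212 + 1) = -26930 - 211 = -27141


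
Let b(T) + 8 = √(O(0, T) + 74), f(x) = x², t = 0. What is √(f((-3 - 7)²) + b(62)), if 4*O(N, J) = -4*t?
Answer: √(9992 + √74) ≈ 100.00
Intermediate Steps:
O(N, J) = 0 (O(N, J) = (-4*0)/4 = (¼)*0 = 0)
b(T) = -8 + √74 (b(T) = -8 + √(0 + 74) = -8 + √74)
√(f((-3 - 7)²) + b(62)) = √(((-3 - 7)²)² + (-8 + √74)) = √(((-10)²)² + (-8 + √74)) = √(100² + (-8 + √74)) = √(10000 + (-8 + √74)) = √(9992 + √74)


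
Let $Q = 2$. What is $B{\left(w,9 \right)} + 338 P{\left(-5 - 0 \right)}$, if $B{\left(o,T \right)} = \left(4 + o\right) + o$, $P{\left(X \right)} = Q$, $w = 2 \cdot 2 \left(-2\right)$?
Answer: $664$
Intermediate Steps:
$w = -8$ ($w = 4 \left(-2\right) = -8$)
$P{\left(X \right)} = 2$
$B{\left(o,T \right)} = 4 + 2 o$
$B{\left(w,9 \right)} + 338 P{\left(-5 - 0 \right)} = \left(4 + 2 \left(-8\right)\right) + 338 \cdot 2 = \left(4 - 16\right) + 676 = -12 + 676 = 664$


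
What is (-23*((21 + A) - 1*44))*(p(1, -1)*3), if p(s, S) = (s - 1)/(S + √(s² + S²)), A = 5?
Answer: 0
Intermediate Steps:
p(s, S) = (-1 + s)/(S + √(S² + s²))
(-23*((21 + A) - 1*44))*(p(1, -1)*3) = (-23*((21 + 5) - 1*44))*(((-1 + 1)/(-1 + √((-1)² + 1²)))*3) = (-23*(26 - 44))*((0/(-1 + √(1 + 1)))*3) = (-23*(-18))*((0/(-1 + √2))*3) = 414*(0*3) = 414*0 = 0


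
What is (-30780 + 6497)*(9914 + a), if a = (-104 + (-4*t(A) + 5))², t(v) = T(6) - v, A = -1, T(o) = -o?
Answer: -392291865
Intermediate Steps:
t(v) = -6 - v (t(v) = -1*6 - v = -6 - v)
a = 6241 (a = (-104 + (-4*(-6 - 1*(-1)) + 5))² = (-104 + (-4*(-6 + 1) + 5))² = (-104 + (-4*(-5) + 5))² = (-104 + (20 + 5))² = (-104 + 25)² = (-79)² = 6241)
(-30780 + 6497)*(9914 + a) = (-30780 + 6497)*(9914 + 6241) = -24283*16155 = -392291865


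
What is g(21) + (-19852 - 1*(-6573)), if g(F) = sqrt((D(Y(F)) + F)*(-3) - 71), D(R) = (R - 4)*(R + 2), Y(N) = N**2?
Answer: -13279 + I*sqrt(580907) ≈ -13279.0 + 762.17*I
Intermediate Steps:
D(R) = (-4 + R)*(2 + R)
g(F) = sqrt(-47 - 3*F - 3*F**4 + 6*F**2) (g(F) = sqrt(((-8 + (F**2)**2 - 2*F**2) + F)*(-3) - 71) = sqrt(((-8 + F**4 - 2*F**2) + F)*(-3) - 71) = sqrt((-8 + F + F**4 - 2*F**2)*(-3) - 71) = sqrt((24 - 3*F - 3*F**4 + 6*F**2) - 71) = sqrt(-47 - 3*F - 3*F**4 + 6*F**2))
g(21) + (-19852 - 1*(-6573)) = sqrt(-47 - 3*21 - 3*21**4 + 6*21**2) + (-19852 - 1*(-6573)) = sqrt(-47 - 63 - 3*194481 + 6*441) + (-19852 + 6573) = sqrt(-47 - 63 - 583443 + 2646) - 13279 = sqrt(-580907) - 13279 = I*sqrt(580907) - 13279 = -13279 + I*sqrt(580907)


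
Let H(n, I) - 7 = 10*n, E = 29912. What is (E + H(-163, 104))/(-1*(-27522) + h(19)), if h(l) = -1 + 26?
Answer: 28289/27547 ≈ 1.0269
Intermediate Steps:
H(n, I) = 7 + 10*n
h(l) = 25
(E + H(-163, 104))/(-1*(-27522) + h(19)) = (29912 + (7 + 10*(-163)))/(-1*(-27522) + 25) = (29912 + (7 - 1630))/(27522 + 25) = (29912 - 1623)/27547 = 28289*(1/27547) = 28289/27547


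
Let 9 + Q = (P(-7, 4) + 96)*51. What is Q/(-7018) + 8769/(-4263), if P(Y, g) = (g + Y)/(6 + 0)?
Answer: -1891159/687764 ≈ -2.7497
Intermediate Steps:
P(Y, g) = Y/6 + g/6 (P(Y, g) = (Y + g)/6 = (Y + g)*(1/6) = Y/6 + g/6)
Q = 9723/2 (Q = -9 + (((1/6)*(-7) + (1/6)*4) + 96)*51 = -9 + ((-7/6 + 2/3) + 96)*51 = -9 + (-1/2 + 96)*51 = -9 + (191/2)*51 = -9 + 9741/2 = 9723/2 ≈ 4861.5)
Q/(-7018) + 8769/(-4263) = (9723/2)/(-7018) + 8769/(-4263) = (9723/2)*(-1/7018) + 8769*(-1/4263) = -9723/14036 - 2923/1421 = -1891159/687764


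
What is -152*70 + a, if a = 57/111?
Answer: -393661/37 ≈ -10639.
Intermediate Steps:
a = 19/37 (a = 57*(1/111) = 19/37 ≈ 0.51351)
-152*70 + a = -152*70 + 19/37 = -10640 + 19/37 = -393661/37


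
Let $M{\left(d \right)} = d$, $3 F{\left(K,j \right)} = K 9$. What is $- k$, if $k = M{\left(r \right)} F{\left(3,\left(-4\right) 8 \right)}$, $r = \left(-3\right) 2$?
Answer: $54$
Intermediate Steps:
$r = -6$
$F{\left(K,j \right)} = 3 K$ ($F{\left(K,j \right)} = \frac{K 9}{3} = \frac{9 K}{3} = 3 K$)
$k = -54$ ($k = - 6 \cdot 3 \cdot 3 = \left(-6\right) 9 = -54$)
$- k = \left(-1\right) \left(-54\right) = 54$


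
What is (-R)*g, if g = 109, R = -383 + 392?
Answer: -981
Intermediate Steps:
R = 9
(-R)*g = -1*9*109 = -9*109 = -981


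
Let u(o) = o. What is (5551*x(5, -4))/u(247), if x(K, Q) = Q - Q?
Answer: 0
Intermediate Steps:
x(K, Q) = 0
(5551*x(5, -4))/u(247) = (5551*0)/247 = 0*(1/247) = 0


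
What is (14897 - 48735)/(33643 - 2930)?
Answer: -33838/30713 ≈ -1.1017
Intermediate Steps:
(14897 - 48735)/(33643 - 2930) = -33838/30713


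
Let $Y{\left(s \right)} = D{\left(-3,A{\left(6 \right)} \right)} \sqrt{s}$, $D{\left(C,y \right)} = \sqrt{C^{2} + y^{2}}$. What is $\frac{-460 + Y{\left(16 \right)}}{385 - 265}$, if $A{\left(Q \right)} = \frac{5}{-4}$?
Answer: $- \frac{149}{40} \approx -3.725$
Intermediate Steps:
$A{\left(Q \right)} = - \frac{5}{4}$ ($A{\left(Q \right)} = 5 \left(- \frac{1}{4}\right) = - \frac{5}{4}$)
$Y{\left(s \right)} = \frac{13 \sqrt{s}}{4}$ ($Y{\left(s \right)} = \sqrt{\left(-3\right)^{2} + \left(- \frac{5}{4}\right)^{2}} \sqrt{s} = \sqrt{9 + \frac{25}{16}} \sqrt{s} = \sqrt{\frac{169}{16}} \sqrt{s} = \frac{13 \sqrt{s}}{4}$)
$\frac{-460 + Y{\left(16 \right)}}{385 - 265} = \frac{-460 + \frac{13 \sqrt{16}}{4}}{385 - 265} = \frac{-460 + \frac{13}{4} \cdot 4}{120} = \left(-460 + 13\right) \frac{1}{120} = \left(-447\right) \frac{1}{120} = - \frac{149}{40}$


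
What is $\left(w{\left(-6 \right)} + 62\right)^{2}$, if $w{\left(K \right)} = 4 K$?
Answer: $1444$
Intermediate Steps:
$\left(w{\left(-6 \right)} + 62\right)^{2} = \left(4 \left(-6\right) + 62\right)^{2} = \left(-24 + 62\right)^{2} = 38^{2} = 1444$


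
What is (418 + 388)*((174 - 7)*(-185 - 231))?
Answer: -55994432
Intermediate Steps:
(418 + 388)*((174 - 7)*(-185 - 231)) = 806*(167*(-416)) = 806*(-69472) = -55994432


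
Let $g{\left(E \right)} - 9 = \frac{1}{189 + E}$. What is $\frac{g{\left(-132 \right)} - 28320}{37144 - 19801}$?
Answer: $- \frac{1613726}{988551} \approx -1.6324$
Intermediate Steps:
$g{\left(E \right)} = 9 + \frac{1}{189 + E}$
$\frac{g{\left(-132 \right)} - 28320}{37144 - 19801} = \frac{\frac{1702 + 9 \left(-132\right)}{189 - 132} - 28320}{37144 - 19801} = \frac{\frac{1702 - 1188}{57} - 28320}{17343} = \left(\frac{1}{57} \cdot 514 - 28320\right) \frac{1}{17343} = \left(\frac{514}{57} - 28320\right) \frac{1}{17343} = \left(- \frac{1613726}{57}\right) \frac{1}{17343} = - \frac{1613726}{988551}$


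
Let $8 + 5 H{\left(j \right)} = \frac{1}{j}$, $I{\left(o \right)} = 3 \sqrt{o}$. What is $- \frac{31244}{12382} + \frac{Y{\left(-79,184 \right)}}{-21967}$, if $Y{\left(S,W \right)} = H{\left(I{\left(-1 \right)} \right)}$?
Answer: $- \frac{1715792842}{679988485} + \frac{i}{329505} \approx -2.5233 + 3.0349 \cdot 10^{-6} i$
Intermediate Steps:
$H{\left(j \right)} = - \frac{8}{5} + \frac{1}{5 j}$
$Y{\left(S,W \right)} = - \frac{i \left(1 - 24 i\right)}{15}$ ($Y{\left(S,W \right)} = \frac{1 - 8 \cdot 3 \sqrt{-1}}{5 \cdot 3 \sqrt{-1}} = \frac{1 - 8 \cdot 3 i}{5 \cdot 3 i} = \frac{- \frac{i}{3} \left(1 - 24 i\right)}{5} = - \frac{i \left(1 - 24 i\right)}{15}$)
$- \frac{31244}{12382} + \frac{Y{\left(-79,184 \right)}}{-21967} = - \frac{31244}{12382} + \frac{- \frac{8}{5} - \frac{i}{15}}{-21967} = \left(-31244\right) \frac{1}{12382} + \left(- \frac{8}{5} - \frac{i}{15}\right) \left(- \frac{1}{21967}\right) = - \frac{15622}{6191} + \left(\frac{8}{109835} + \frac{i}{329505}\right) = - \frac{1715792842}{679988485} + \frac{i}{329505}$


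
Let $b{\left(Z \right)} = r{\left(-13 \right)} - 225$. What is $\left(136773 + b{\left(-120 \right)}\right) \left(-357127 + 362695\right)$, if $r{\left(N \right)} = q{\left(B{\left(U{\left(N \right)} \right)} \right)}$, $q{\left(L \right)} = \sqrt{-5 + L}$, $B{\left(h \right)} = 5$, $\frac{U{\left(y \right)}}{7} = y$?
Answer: $760299264$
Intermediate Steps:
$U{\left(y \right)} = 7 y$
$r{\left(N \right)} = 0$ ($r{\left(N \right)} = \sqrt{-5 + 5} = \sqrt{0} = 0$)
$b{\left(Z \right)} = -225$ ($b{\left(Z \right)} = 0 - 225 = -225$)
$\left(136773 + b{\left(-120 \right)}\right) \left(-357127 + 362695\right) = \left(136773 - 225\right) \left(-357127 + 362695\right) = 136548 \cdot 5568 = 760299264$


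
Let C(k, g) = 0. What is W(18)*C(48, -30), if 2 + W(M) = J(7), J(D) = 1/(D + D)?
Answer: 0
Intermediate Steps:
J(D) = 1/(2*D)
W(M) = -27/14 (W(M) = -2 + (1/2)/7 = -2 + (1/2)*(1/7) = -2 + 1/14 = -27/14)
W(18)*C(48, -30) = -27/14*0 = 0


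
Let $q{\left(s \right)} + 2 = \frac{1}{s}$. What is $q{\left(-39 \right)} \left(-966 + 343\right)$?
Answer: $\frac{49217}{39} \approx 1262.0$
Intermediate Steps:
$q{\left(s \right)} = -2 + \frac{1}{s}$
$q{\left(-39 \right)} \left(-966 + 343\right) = \left(-2 + \frac{1}{-39}\right) \left(-966 + 343\right) = \left(-2 - \frac{1}{39}\right) \left(-623\right) = \left(- \frac{79}{39}\right) \left(-623\right) = \frac{49217}{39}$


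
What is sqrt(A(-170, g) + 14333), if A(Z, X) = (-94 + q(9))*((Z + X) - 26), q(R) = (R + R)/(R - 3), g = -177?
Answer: 18*sqrt(149) ≈ 219.72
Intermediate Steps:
q(R) = 2*R/(-3 + R) (q(R) = (2*R)/(-3 + R) = 2*R/(-3 + R))
A(Z, X) = 2366 - 91*X - 91*Z (A(Z, X) = (-94 + 2*9/(-3 + 9))*((Z + X) - 26) = (-94 + 2*9/6)*((X + Z) - 26) = (-94 + 2*9*(1/6))*(-26 + X + Z) = (-94 + 3)*(-26 + X + Z) = -91*(-26 + X + Z) = 2366 - 91*X - 91*Z)
sqrt(A(-170, g) + 14333) = sqrt((2366 - 91*(-177) - 91*(-170)) + 14333) = sqrt((2366 + 16107 + 15470) + 14333) = sqrt(33943 + 14333) = sqrt(48276) = 18*sqrt(149)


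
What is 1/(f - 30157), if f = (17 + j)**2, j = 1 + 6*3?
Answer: -1/28861 ≈ -3.4649e-5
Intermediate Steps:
j = 19 (j = 1 + 18 = 19)
f = 1296 (f = (17 + 19)**2 = 36**2 = 1296)
1/(f - 30157) = 1/(1296 - 30157) = 1/(-28861) = -1/28861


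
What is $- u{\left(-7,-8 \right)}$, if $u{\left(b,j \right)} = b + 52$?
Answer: $-45$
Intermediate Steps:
$u{\left(b,j \right)} = 52 + b$
$- u{\left(-7,-8 \right)} = - (52 - 7) = \left(-1\right) 45 = -45$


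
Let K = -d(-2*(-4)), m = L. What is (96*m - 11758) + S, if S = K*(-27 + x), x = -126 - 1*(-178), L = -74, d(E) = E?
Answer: -19062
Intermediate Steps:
m = -74
x = 52 (x = -126 + 178 = 52)
K = -8 (K = -(-2)*(-4) = -1*8 = -8)
S = -200 (S = -8*(-27 + 52) = -8*25 = -200)
(96*m - 11758) + S = (96*(-74) - 11758) - 200 = (-7104 - 11758) - 200 = -18862 - 200 = -19062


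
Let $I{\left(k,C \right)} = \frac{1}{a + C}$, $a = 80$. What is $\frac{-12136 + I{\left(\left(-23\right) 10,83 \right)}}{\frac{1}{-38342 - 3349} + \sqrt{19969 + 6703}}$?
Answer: $- \frac{82471760397}{7556623966668653} - \frac{13753320650845308 \sqrt{1667}}{7556623966668653} \approx -74.31$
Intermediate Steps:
$I{\left(k,C \right)} = \frac{1}{80 + C}$
$\frac{-12136 + I{\left(\left(-23\right) 10,83 \right)}}{\frac{1}{-38342 - 3349} + \sqrt{19969 + 6703}} = \frac{-12136 + \frac{1}{80 + 83}}{\frac{1}{-38342 - 3349} + \sqrt{19969 + 6703}} = \frac{-12136 + \frac{1}{163}}{\frac{1}{-41691} + \sqrt{26672}} = \frac{-12136 + \frac{1}{163}}{- \frac{1}{41691} + 4 \sqrt{1667}} = - \frac{1978167}{163 \left(- \frac{1}{41691} + 4 \sqrt{1667}\right)}$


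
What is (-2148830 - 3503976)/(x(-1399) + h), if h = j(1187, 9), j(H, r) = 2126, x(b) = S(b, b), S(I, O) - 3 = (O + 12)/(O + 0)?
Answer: -3954137797/1489929 ≈ -2653.9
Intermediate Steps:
S(I, O) = 3 + (12 + O)/O (S(I, O) = 3 + (O + 12)/(O + 0) = 3 + (12 + O)/O)
x(b) = 4 + 12/b
h = 2126
(-2148830 - 3503976)/(x(-1399) + h) = (-2148830 - 3503976)/((4 + 12/(-1399)) + 2126) = -5652806/((4 + 12*(-1/1399)) + 2126) = -5652806/((4 - 12/1399) + 2126) = -5652806/(5584/1399 + 2126) = -5652806/2979858/1399 = -5652806*1399/2979858 = -3954137797/1489929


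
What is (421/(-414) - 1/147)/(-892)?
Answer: 20767/18095112 ≈ 0.0011477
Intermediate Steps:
(421/(-414) - 1/147)/(-892) = (421*(-1/414) - 1*1/147)*(-1/892) = (-421/414 - 1/147)*(-1/892) = -20767/20286*(-1/892) = 20767/18095112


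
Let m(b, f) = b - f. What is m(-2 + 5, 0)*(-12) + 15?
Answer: -21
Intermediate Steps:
m(-2 + 5, 0)*(-12) + 15 = ((-2 + 5) - 1*0)*(-12) + 15 = (3 + 0)*(-12) + 15 = 3*(-12) + 15 = -36 + 15 = -21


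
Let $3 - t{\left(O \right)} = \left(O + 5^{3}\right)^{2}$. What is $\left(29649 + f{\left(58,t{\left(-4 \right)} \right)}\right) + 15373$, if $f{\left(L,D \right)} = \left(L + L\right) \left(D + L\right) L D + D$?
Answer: $1435903515504$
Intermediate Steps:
$t{\left(O \right)} = 3 - \left(125 + O\right)^{2}$ ($t{\left(O \right)} = 3 - \left(O + 5^{3}\right)^{2} = 3 - \left(O + 125\right)^{2} = 3 - \left(125 + O\right)^{2}$)
$f{\left(L,D \right)} = D + 2 D L^{2} \left(D + L\right)$ ($f{\left(L,D \right)} = 2 L \left(D + L\right) L D + D = 2 L^{2} \left(D + L\right) D + D = 2 D L^{2} \left(D + L\right) + D = D + 2 D L^{2} \left(D + L\right)$)
$\left(29649 + f{\left(58,t{\left(-4 \right)} \right)}\right) + 15373 = \left(29649 + \left(3 - \left(125 - 4\right)^{2}\right) \left(1 + 2 \cdot 58^{3} + 2 \left(3 - \left(125 - 4\right)^{2}\right) 58^{2}\right)\right) + 15373 = \left(29649 + \left(3 - 121^{2}\right) \left(1 + 2 \cdot 195112 + 2 \left(3 - 121^{2}\right) 3364\right)\right) + 15373 = \left(29649 + \left(3 - 14641\right) \left(1 + 390224 + 2 \left(3 - 14641\right) 3364\right)\right) + 15373 = \left(29649 - 14638 \left(1 + 390224 + 2 \left(-14638\right) 3364\right)\right) + 15373 = \left(29649 - 14638 \left(1 + 390224 - 98484464\right)\right) + 15373 = \left(29649 - -1435903470482\right) + 15373 = \left(29649 + 1435903470482\right) + 15373 = 1435903500131 + 15373 = 1435903515504$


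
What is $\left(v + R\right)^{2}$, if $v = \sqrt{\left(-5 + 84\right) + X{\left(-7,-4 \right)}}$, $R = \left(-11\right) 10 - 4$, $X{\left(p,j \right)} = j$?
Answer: $13071 - 1140 \sqrt{3} \approx 11096.0$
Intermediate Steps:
$R = -114$ ($R = -110 - 4 = -114$)
$v = 5 \sqrt{3}$ ($v = \sqrt{\left(-5 + 84\right) - 4} = \sqrt{79 - 4} = \sqrt{75} = 5 \sqrt{3} \approx 8.6602$)
$\left(v + R\right)^{2} = \left(5 \sqrt{3} - 114\right)^{2} = \left(-114 + 5 \sqrt{3}\right)^{2}$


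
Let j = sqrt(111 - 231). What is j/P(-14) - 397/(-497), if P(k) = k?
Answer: 397/497 - I*sqrt(30)/7 ≈ 0.79879 - 0.78246*I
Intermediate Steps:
j = 2*I*sqrt(30) (j = sqrt(-120) = 2*I*sqrt(30) ≈ 10.954*I)
j/P(-14) - 397/(-497) = (2*I*sqrt(30))/(-14) - 397/(-497) = (2*I*sqrt(30))*(-1/14) - 397*(-1/497) = -I*sqrt(30)/7 + 397/497 = 397/497 - I*sqrt(30)/7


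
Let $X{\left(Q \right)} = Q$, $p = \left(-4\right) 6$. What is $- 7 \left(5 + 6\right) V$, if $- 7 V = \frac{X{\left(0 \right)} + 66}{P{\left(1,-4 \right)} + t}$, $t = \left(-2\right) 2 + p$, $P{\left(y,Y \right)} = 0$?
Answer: $- \frac{363}{14} \approx -25.929$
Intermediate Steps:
$p = -24$
$t = -28$ ($t = \left(-2\right) 2 - 24 = -4 - 24 = -28$)
$V = \frac{33}{98}$ ($V = - \frac{\left(0 + 66\right) \frac{1}{0 - 28}}{7} = - \frac{66 \frac{1}{-28}}{7} = - \frac{66 \left(- \frac{1}{28}\right)}{7} = \left(- \frac{1}{7}\right) \left(- \frac{33}{14}\right) = \frac{33}{98} \approx 0.33673$)
$- 7 \left(5 + 6\right) V = - 7 \left(5 + 6\right) \frac{33}{98} = \left(-7\right) 11 \cdot \frac{33}{98} = \left(-77\right) \frac{33}{98} = - \frac{363}{14}$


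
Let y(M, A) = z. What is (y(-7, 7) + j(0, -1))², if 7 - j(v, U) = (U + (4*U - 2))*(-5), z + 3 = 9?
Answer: 484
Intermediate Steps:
z = 6 (z = -3 + 9 = 6)
y(M, A) = 6
j(v, U) = -3 + 25*U (j(v, U) = 7 - (U + (4*U - 2))*(-5) = 7 - (U + (-2 + 4*U))*(-5) = 7 - (-2 + 5*U)*(-5) = 7 - (10 - 25*U) = 7 + (-10 + 25*U) = -3 + 25*U)
(y(-7, 7) + j(0, -1))² = (6 + (-3 + 25*(-1)))² = (6 + (-3 - 25))² = (6 - 28)² = (-22)² = 484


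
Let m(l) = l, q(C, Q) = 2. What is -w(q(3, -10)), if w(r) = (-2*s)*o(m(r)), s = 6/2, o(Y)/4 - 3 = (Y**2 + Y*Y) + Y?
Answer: 312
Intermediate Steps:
o(Y) = 12 + 4*Y + 8*Y**2 (o(Y) = 12 + 4*((Y**2 + Y*Y) + Y) = 12 + 4*((Y**2 + Y**2) + Y) = 12 + 4*(2*Y**2 + Y) = 12 + 4*(Y + 2*Y**2) = 12 + (4*Y + 8*Y**2) = 12 + 4*Y + 8*Y**2)
s = 3 (s = 6*(1/2) = 3)
w(r) = -72 - 48*r**2 - 24*r (w(r) = (-2*3)*(12 + 4*r + 8*r**2) = -6*(12 + 4*r + 8*r**2) = -72 - 48*r**2 - 24*r)
-w(q(3, -10)) = -(-72 - 48*2**2 - 24*2) = -(-72 - 48*4 - 48) = -(-72 - 192 - 48) = -1*(-312) = 312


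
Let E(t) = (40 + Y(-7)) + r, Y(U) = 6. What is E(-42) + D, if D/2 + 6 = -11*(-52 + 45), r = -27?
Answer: 161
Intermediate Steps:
D = 142 (D = -12 + 2*(-11*(-52 + 45)) = -12 + 2*(-11*(-7)) = -12 + 2*77 = -12 + 154 = 142)
E(t) = 19 (E(t) = (40 + 6) - 27 = 46 - 27 = 19)
E(-42) + D = 19 + 142 = 161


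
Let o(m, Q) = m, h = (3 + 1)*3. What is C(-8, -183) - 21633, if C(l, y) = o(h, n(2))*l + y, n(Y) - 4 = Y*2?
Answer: -21912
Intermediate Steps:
h = 12 (h = 4*3 = 12)
n(Y) = 4 + 2*Y (n(Y) = 4 + Y*2 = 4 + 2*Y)
C(l, y) = y + 12*l (C(l, y) = 12*l + y = y + 12*l)
C(-8, -183) - 21633 = (-183 + 12*(-8)) - 21633 = (-183 - 96) - 21633 = -279 - 21633 = -21912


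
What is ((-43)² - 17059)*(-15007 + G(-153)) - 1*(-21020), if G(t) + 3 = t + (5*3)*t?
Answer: 265557200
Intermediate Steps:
G(t) = -3 + 16*t (G(t) = -3 + (t + (5*3)*t) = -3 + (t + 15*t) = -3 + 16*t)
((-43)² - 17059)*(-15007 + G(-153)) - 1*(-21020) = ((-43)² - 17059)*(-15007 + (-3 + 16*(-153))) - 1*(-21020) = (1849 - 17059)*(-15007 + (-3 - 2448)) + 21020 = -15210*(-15007 - 2451) + 21020 = -15210*(-17458) + 21020 = 265536180 + 21020 = 265557200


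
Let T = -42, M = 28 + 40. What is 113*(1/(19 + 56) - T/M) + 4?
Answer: 192017/2550 ≈ 75.301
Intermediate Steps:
M = 68
113*(1/(19 + 56) - T/M) + 4 = 113*(1/(19 + 56) - (-42)/68) + 4 = 113*(1/75 - (-42)/68) + 4 = 113*(1/75 - 1*(-21/34)) + 4 = 113*(1/75 + 21/34) + 4 = 113*(1609/2550) + 4 = 181817/2550 + 4 = 192017/2550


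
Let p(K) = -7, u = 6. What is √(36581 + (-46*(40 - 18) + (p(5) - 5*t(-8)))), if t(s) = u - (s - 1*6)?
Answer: √35462 ≈ 188.31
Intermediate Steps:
t(s) = 12 - s (t(s) = 6 - (s - 1*6) = 6 - (s - 6) = 6 - (-6 + s) = 6 + (6 - s) = 12 - s)
√(36581 + (-46*(40 - 18) + (p(5) - 5*t(-8)))) = √(36581 + (-46*(40 - 18) + (-7 - 5*(12 - 1*(-8))))) = √(36581 + (-46*22 + (-7 - 5*(12 + 8)))) = √(36581 + (-1012 + (-7 - 5*20))) = √(36581 + (-1012 + (-7 - 100))) = √(36581 + (-1012 - 107)) = √(36581 - 1119) = √35462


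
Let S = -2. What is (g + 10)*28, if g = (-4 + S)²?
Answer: 1288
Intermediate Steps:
g = 36 (g = (-4 - 2)² = (-6)² = 36)
(g + 10)*28 = (36 + 10)*28 = 46*28 = 1288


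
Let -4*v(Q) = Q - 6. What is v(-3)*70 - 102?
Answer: 111/2 ≈ 55.500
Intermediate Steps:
v(Q) = 3/2 - Q/4 (v(Q) = -(Q - 6)/4 = -(-6 + Q)/4 = 3/2 - Q/4)
v(-3)*70 - 102 = (3/2 - ¼*(-3))*70 - 102 = (3/2 + ¾)*70 - 102 = (9/4)*70 - 102 = 315/2 - 102 = 111/2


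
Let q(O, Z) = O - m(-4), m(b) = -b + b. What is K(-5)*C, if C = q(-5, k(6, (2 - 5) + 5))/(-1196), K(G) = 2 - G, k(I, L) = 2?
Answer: 35/1196 ≈ 0.029264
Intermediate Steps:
m(b) = 0
q(O, Z) = O (q(O, Z) = O - 1*0 = O + 0 = O)
C = 5/1196 (C = -5/(-1196) = -5*(-1/1196) = 5/1196 ≈ 0.0041806)
K(-5)*C = (2 - 1*(-5))*(5/1196) = (2 + 5)*(5/1196) = 7*(5/1196) = 35/1196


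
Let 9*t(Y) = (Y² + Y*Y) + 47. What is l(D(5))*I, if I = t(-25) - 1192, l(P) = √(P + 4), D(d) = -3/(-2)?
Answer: -9431*√22/18 ≈ -2457.5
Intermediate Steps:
D(d) = 3/2 (D(d) = -3*(-½) = 3/2)
t(Y) = 47/9 + 2*Y²/9 (t(Y) = ((Y² + Y*Y) + 47)/9 = ((Y² + Y²) + 47)/9 = (2*Y² + 47)/9 = (47 + 2*Y²)/9 = 47/9 + 2*Y²/9)
l(P) = √(4 + P)
I = -9431/9 (I = (47/9 + (2/9)*(-25)²) - 1192 = (47/9 + (2/9)*625) - 1192 = (47/9 + 1250/9) - 1192 = 1297/9 - 1192 = -9431/9 ≈ -1047.9)
l(D(5))*I = √(4 + 3/2)*(-9431/9) = √(11/2)*(-9431/9) = (√22/2)*(-9431/9) = -9431*√22/18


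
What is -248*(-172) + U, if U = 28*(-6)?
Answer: 42488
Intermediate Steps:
U = -168
-248*(-172) + U = -248*(-172) - 168 = 42656 - 168 = 42488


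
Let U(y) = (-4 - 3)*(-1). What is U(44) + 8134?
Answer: 8141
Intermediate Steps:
U(y) = 7 (U(y) = -7*(-1) = 7)
U(44) + 8134 = 7 + 8134 = 8141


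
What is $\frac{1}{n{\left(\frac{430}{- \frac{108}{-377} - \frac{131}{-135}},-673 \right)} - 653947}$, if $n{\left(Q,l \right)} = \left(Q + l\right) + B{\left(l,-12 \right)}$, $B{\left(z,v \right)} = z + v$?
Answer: $- \frac{63967}{41896010085} \approx -1.5268 \cdot 10^{-6}$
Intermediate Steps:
$B{\left(z,v \right)} = v + z$
$n{\left(Q,l \right)} = -12 + Q + 2 l$ ($n{\left(Q,l \right)} = \left(Q + l\right) + \left(-12 + l\right) = -12 + Q + 2 l$)
$\frac{1}{n{\left(\frac{430}{- \frac{108}{-377} - \frac{131}{-135}},-673 \right)} - 653947} = \frac{1}{\left(-12 + \frac{430}{- \frac{108}{-377} - \frac{131}{-135}} + 2 \left(-673\right)\right) - 653947} = \frac{1}{\left(-12 + \frac{430}{\left(-108\right) \left(- \frac{1}{377}\right) - - \frac{131}{135}} - 1346\right) - 653947} = \frac{1}{\left(-12 + \frac{430}{\frac{108}{377} + \frac{131}{135}} - 1346\right) - 653947} = \frac{1}{\left(-12 + \frac{430}{\frac{63967}{50895}} - 1346\right) - 653947} = \frac{1}{\left(-12 + 430 \cdot \frac{50895}{63967} - 1346\right) - 653947} = \frac{1}{\left(-12 + \frac{21884850}{63967} - 1346\right) - 653947} = \frac{1}{- \frac{64982336}{63967} - 653947} = \frac{1}{- \frac{41896010085}{63967}} = - \frac{63967}{41896010085}$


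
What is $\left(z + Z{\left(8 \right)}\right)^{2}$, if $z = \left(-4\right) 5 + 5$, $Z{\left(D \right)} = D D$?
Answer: $2401$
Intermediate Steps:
$Z{\left(D \right)} = D^{2}$
$z = -15$ ($z = -20 + 5 = -15$)
$\left(z + Z{\left(8 \right)}\right)^{2} = \left(-15 + 8^{2}\right)^{2} = \left(-15 + 64\right)^{2} = 49^{2} = 2401$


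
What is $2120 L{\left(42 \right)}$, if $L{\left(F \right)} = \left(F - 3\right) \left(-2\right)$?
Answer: $-165360$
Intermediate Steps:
$L{\left(F \right)} = 6 - 2 F$ ($L{\left(F \right)} = \left(-3 + F\right) \left(-2\right) = 6 - 2 F$)
$2120 L{\left(42 \right)} = 2120 \left(6 - 84\right) = 2120 \left(-78\right) = -165360$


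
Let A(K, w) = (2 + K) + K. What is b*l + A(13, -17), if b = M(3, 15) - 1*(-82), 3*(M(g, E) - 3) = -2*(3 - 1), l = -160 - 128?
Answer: -24068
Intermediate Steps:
l = -288
M(g, E) = 5/3 (M(g, E) = 3 + (-2*(3 - 1))/3 = 3 + (-2*2)/3 = 3 + (1/3)*(-4) = 3 - 4/3 = 5/3)
A(K, w) = 2 + 2*K
b = 251/3 (b = 5/3 - 1*(-82) = 5/3 + 82 = 251/3 ≈ 83.667)
b*l + A(13, -17) = (251/3)*(-288) + (2 + 2*13) = -24096 + (2 + 26) = -24096 + 28 = -24068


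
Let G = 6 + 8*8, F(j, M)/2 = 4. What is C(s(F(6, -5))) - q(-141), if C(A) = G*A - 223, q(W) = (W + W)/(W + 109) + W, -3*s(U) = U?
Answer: -13319/48 ≈ -277.48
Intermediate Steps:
F(j, M) = 8 (F(j, M) = 2*4 = 8)
s(U) = -U/3
q(W) = W + 2*W/(109 + W) (q(W) = (2*W)/(109 + W) + W = 2*W/(109 + W) + W = W + 2*W/(109 + W))
G = 70 (G = 6 + 64 = 70)
C(A) = -223 + 70*A (C(A) = 70*A - 223 = -223 + 70*A)
C(s(F(6, -5))) - q(-141) = (-223 + 70*(-⅓*8)) - (-141)*(111 - 141)/(109 - 141) = (-223 + 70*(-8/3)) - (-141)*(-30)/(-32) = (-223 - 560/3) - (-141)*(-1)*(-30)/32 = -1229/3 - 1*(-2115/16) = -1229/3 + 2115/16 = -13319/48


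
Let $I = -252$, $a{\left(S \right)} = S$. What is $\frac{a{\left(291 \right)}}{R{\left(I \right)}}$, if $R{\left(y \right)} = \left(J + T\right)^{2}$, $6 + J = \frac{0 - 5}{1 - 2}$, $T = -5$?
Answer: $\frac{97}{12} \approx 8.0833$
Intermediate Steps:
$J = -1$ ($J = -6 + \frac{0 - 5}{1 - 2} = -6 - \frac{5}{-1} = -6 - -5 = -6 + 5 = -1$)
$R{\left(y \right)} = 36$ ($R{\left(y \right)} = \left(-1 - 5\right)^{2} = \left(-6\right)^{2} = 36$)
$\frac{a{\left(291 \right)}}{R{\left(I \right)}} = \frac{291}{36} = 291 \cdot \frac{1}{36} = \frac{97}{12}$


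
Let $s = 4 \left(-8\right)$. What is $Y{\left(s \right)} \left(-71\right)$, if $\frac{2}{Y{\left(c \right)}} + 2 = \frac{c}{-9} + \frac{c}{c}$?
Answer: $- \frac{1278}{23} \approx -55.565$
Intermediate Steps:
$s = -32$
$Y{\left(c \right)} = \frac{2}{-1 - \frac{c}{9}}$ ($Y{\left(c \right)} = \frac{2}{-2 + \left(\frac{c}{-9} + \frac{c}{c}\right)} = \frac{2}{-2 + \left(c \left(- \frac{1}{9}\right) + 1\right)} = \frac{2}{-2 - \left(-1 + \frac{c}{9}\right)} = \frac{2}{-1 - \frac{c}{9}}$)
$Y{\left(s \right)} \left(-71\right) = - \frac{18}{9 - 32} \left(-71\right) = - \frac{18}{-23} \left(-71\right) = \left(-18\right) \left(- \frac{1}{23}\right) \left(-71\right) = \frac{18}{23} \left(-71\right) = - \frac{1278}{23}$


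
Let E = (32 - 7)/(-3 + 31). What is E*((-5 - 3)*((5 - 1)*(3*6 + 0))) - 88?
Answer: -4216/7 ≈ -602.29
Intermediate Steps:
E = 25/28 ≈ 0.89286
E*((-5 - 3)*((5 - 1)*(3*6 + 0))) - 88 = 25*((-5 - 3)*((5 - 1)*(3*6 + 0)))/28 - 88 = 25*(-32*(18 + 0))/28 - 88 = 25*(-32*18)/28 - 88 = 25*(-8*72)/28 - 88 = (25/28)*(-576) - 88 = -3600/7 - 88 = -4216/7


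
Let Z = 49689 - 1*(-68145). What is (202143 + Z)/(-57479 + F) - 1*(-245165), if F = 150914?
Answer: 7635770584/31145 ≈ 2.4517e+5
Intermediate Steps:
Z = 117834 (Z = 49689 + 68145 = 117834)
(202143 + Z)/(-57479 + F) - 1*(-245165) = (202143 + 117834)/(-57479 + 150914) - 1*(-245165) = 319977/93435 + 245165 = 319977*(1/93435) + 245165 = 106659/31145 + 245165 = 7635770584/31145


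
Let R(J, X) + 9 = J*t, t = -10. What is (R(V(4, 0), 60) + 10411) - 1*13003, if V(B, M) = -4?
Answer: -2561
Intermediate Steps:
R(J, X) = -9 - 10*J (R(J, X) = -9 + J*(-10) = -9 - 10*J)
(R(V(4, 0), 60) + 10411) - 1*13003 = ((-9 - 10*(-4)) + 10411) - 1*13003 = ((-9 + 40) + 10411) - 13003 = (31 + 10411) - 13003 = 10442 - 13003 = -2561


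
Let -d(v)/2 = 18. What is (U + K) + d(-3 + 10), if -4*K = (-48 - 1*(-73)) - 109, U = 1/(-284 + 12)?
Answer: -4081/272 ≈ -15.004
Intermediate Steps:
d(v) = -36 (d(v) = -2*18 = -36)
U = -1/272 (U = 1/(-272) = -1/272 ≈ -0.0036765)
K = 21 (K = -((-48 - 1*(-73)) - 109)/4 = -((-48 + 73) - 109)/4 = -(25 - 109)/4 = -¼*(-84) = 21)
(U + K) + d(-3 + 10) = (-1/272 + 21) - 36 = 5711/272 - 36 = -4081/272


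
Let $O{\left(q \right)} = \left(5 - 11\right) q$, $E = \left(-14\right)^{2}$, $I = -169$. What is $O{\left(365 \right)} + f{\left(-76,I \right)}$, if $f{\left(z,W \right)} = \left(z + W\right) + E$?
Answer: $-2239$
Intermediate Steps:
$E = 196$
$O{\left(q \right)} = - 6 q$
$f{\left(z,W \right)} = 196 + W + z$ ($f{\left(z,W \right)} = \left(z + W\right) + 196 = \left(W + z\right) + 196 = 196 + W + z$)
$O{\left(365 \right)} + f{\left(-76,I \right)} = \left(-6\right) 365 - 49 = -2190 - 49 = -2239$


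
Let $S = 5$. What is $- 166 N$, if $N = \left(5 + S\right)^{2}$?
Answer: $-16600$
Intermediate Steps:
$N = 100$ ($N = \left(5 + 5\right)^{2} = 10^{2} = 100$)
$- 166 N = \left(-166\right) 100 = -16600$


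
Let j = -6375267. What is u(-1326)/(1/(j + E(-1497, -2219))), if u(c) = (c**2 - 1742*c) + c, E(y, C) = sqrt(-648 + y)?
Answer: -25927203596814 + 4066842*I*sqrt(2145) ≈ -2.5927e+13 + 1.8835e+8*I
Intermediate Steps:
u(c) = c**2 - 1741*c
u(-1326)/(1/(j + E(-1497, -2219))) = (-1326*(-1741 - 1326))/(1/(-6375267 + sqrt(-648 - 1497))) = (-1326*(-3067))/(1/(-6375267 + sqrt(-2145))) = 4066842/(1/(-6375267 + I*sqrt(2145))) = 4066842*(-6375267 + I*sqrt(2145)) = -25927203596814 + 4066842*I*sqrt(2145)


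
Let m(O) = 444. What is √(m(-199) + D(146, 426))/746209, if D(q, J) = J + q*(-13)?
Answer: 2*I*√257/746209 ≈ 4.2967e-5*I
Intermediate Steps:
D(q, J) = J - 13*q
√(m(-199) + D(146, 426))/746209 = √(444 + (426 - 13*146))/746209 = √(444 + (426 - 1898))*(1/746209) = √(444 - 1472)*(1/746209) = √(-1028)*(1/746209) = (2*I*√257)*(1/746209) = 2*I*√257/746209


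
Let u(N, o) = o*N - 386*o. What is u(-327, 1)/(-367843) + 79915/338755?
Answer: 5927541132/24921731093 ≈ 0.23785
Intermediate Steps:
u(N, o) = -386*o + N*o (u(N, o) = N*o - 386*o = -386*o + N*o)
u(-327, 1)/(-367843) + 79915/338755 = (1*(-386 - 327))/(-367843) + 79915/338755 = (1*(-713))*(-1/367843) + 79915*(1/338755) = -713*(-1/367843) + 15983/67751 = 713/367843 + 15983/67751 = 5927541132/24921731093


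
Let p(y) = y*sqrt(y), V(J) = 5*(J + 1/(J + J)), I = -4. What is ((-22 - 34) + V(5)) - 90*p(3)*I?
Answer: -61/2 + 1080*sqrt(3) ≈ 1840.1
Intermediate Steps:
V(J) = 5*J + 5/(2*J) (V(J) = 5*(J + 1/(2*J)) = 5*J + 5/(2*J))
p(y) = y**(3/2)
((-22 - 34) + V(5)) - 90*p(3)*I = ((-22 - 34) + (5*5 + (5/2)/5)) - 90*3**(3/2)*(-4) = (-56 + (25 + (5/2)*(1/5))) - 90*3*sqrt(3)*(-4) = (-56 + (25 + 1/2)) - (-1080)*sqrt(3) = (-56 + 51/2) + 1080*sqrt(3) = -61/2 + 1080*sqrt(3)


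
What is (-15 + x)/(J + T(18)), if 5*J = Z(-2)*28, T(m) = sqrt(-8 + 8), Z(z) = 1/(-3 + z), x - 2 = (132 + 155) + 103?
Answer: -9425/28 ≈ -336.61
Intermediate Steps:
x = 392 (x = 2 + ((132 + 155) + 103) = 2 + (287 + 103) = 2 + 390 = 392)
T(m) = 0 (T(m) = sqrt(0) = 0)
J = -28/25 (J = (28/(-3 - 2))/5 = (28/(-5))/5 = (-1/5*28)/5 = (1/5)*(-28/5) = -28/25 ≈ -1.1200)
(-15 + x)/(J + T(18)) = (-15 + 392)/(-28/25 + 0) = 377/(-28/25) = 377*(-25/28) = -9425/28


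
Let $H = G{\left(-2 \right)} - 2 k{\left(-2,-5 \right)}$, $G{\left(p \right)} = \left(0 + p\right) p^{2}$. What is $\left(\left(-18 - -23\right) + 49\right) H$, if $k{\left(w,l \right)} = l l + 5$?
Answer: $-3672$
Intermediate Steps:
$k{\left(w,l \right)} = 5 + l^{2}$ ($k{\left(w,l \right)} = l^{2} + 5 = 5 + l^{2}$)
$G{\left(p \right)} = p^{3}$ ($G{\left(p \right)} = p p^{2} = p^{3}$)
$H = -68$ ($H = \left(-2\right)^{3} - 2 \left(5 + \left(-5\right)^{2}\right) = -8 - 2 \left(5 + 25\right) = -8 - 60 = -68$)
$\left(\left(-18 - -23\right) + 49\right) H = \left(\left(-18 - -23\right) + 49\right) \left(-68\right) = \left(\left(-18 + 23\right) + 49\right) \left(-68\right) = \left(5 + 49\right) \left(-68\right) = 54 \left(-68\right) = -3672$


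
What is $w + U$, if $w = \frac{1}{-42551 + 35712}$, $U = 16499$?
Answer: $\frac{112836660}{6839} \approx 16499.0$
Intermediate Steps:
$w = - \frac{1}{6839}$ ($w = \frac{1}{-6839} = - \frac{1}{6839} \approx -0.00014622$)
$w + U = - \frac{1}{6839} + 16499 = \frac{112836660}{6839}$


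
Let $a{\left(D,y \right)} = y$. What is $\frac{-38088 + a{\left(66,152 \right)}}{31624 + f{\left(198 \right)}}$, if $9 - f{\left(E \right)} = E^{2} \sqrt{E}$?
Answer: $\frac{1200029488}{303316169279} + \frac{4461728832 \sqrt{22}}{303316169279} \approx 0.072952$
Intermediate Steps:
$f{\left(E \right)} = 9 - E^{\frac{5}{2}}$ ($f{\left(E \right)} = 9 - E^{2} \sqrt{E} = 9 - E^{\frac{5}{2}}$)
$\frac{-38088 + a{\left(66,152 \right)}}{31624 + f{\left(198 \right)}} = \frac{-38088 + 152}{31624 + \left(9 - 198^{\frac{5}{2}}\right)} = - \frac{37936}{31624 + \left(9 - 117612 \sqrt{22}\right)} = - \frac{37936}{31633 - 117612 \sqrt{22}}$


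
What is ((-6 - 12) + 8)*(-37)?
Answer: 370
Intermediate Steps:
((-6 - 12) + 8)*(-37) = (-18 + 8)*(-37) = -10*(-37) = 370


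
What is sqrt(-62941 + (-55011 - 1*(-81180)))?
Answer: 2*I*sqrt(9193) ≈ 191.76*I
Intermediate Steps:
sqrt(-62941 + (-55011 - 1*(-81180))) = sqrt(-62941 + (-55011 + 81180)) = sqrt(-62941 + 26169) = sqrt(-36772) = 2*I*sqrt(9193)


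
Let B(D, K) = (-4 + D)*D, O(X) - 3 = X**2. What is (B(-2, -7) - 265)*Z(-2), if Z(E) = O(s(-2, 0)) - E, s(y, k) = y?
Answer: -2277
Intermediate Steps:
O(X) = 3 + X**2
B(D, K) = D*(-4 + D)
Z(E) = 7 - E (Z(E) = (3 + (-2)**2) - E = (3 + 4) - E = 7 - E)
(B(-2, -7) - 265)*Z(-2) = (-2*(-4 - 2) - 265)*(7 - 1*(-2)) = (-2*(-6) - 265)*(7 + 2) = (12 - 265)*9 = -253*9 = -2277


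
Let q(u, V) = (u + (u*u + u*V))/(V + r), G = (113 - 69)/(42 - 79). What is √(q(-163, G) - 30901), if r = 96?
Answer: I*√94204282778/1754 ≈ 174.99*I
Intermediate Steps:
G = -44/37 (G = 44/(-37) = 44*(-1/37) = -44/37 ≈ -1.1892)
q(u, V) = (u + u² + V*u)/(96 + V) (q(u, V) = (u + (u*u + u*V))/(V + 96) = (u + (u² + V*u))/(96 + V) = (u + u² + V*u)/(96 + V))
√(q(-163, G) - 30901) = √(-163*(1 - 44/37 - 163)/(96 - 44/37) - 30901) = √(-163*(-6038/37)/3508/37 - 30901) = √(-163*37/3508*(-6038/37) - 30901) = √(492097/1754 - 30901) = √(-53708257/1754) = I*√94204282778/1754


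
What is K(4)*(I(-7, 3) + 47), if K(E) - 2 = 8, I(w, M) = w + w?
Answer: 330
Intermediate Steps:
I(w, M) = 2*w
K(E) = 10 (K(E) = 2 + 8 = 10)
K(4)*(I(-7, 3) + 47) = 10*(2*(-7) + 47) = 10*(-14 + 47) = 10*33 = 330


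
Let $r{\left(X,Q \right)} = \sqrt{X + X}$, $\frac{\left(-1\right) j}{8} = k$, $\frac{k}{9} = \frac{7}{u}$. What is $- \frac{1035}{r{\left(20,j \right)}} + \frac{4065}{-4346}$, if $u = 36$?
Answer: $- \frac{4065}{4346} - \frac{207 \sqrt{10}}{4} \approx -164.58$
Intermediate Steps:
$k = \frac{7}{4}$ ($k = 9 \cdot \frac{7}{36} = \frac{7}{4} \approx 1.75$)
$j = -14$ ($j = \left(-8\right) \frac{7}{4} = -14$)
$r{\left(X,Q \right)} = \sqrt{2} \sqrt{X}$ ($r{\left(X,Q \right)} = \sqrt{2 X} = \sqrt{2} \sqrt{X}$)
$- \frac{1035}{r{\left(20,j \right)}} + \frac{4065}{-4346} = - \frac{1035}{\sqrt{2} \sqrt{20}} + \frac{4065}{-4346} = - \frac{1035}{\sqrt{2} \cdot 2 \sqrt{5}} + 4065 \left(- \frac{1}{4346}\right) = - \frac{1035}{2 \sqrt{10}} - \frac{4065}{4346} = - 1035 \frac{\sqrt{10}}{20} - \frac{4065}{4346} = - \frac{207 \sqrt{10}}{4} - \frac{4065}{4346} = - \frac{4065}{4346} - \frac{207 \sqrt{10}}{4}$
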